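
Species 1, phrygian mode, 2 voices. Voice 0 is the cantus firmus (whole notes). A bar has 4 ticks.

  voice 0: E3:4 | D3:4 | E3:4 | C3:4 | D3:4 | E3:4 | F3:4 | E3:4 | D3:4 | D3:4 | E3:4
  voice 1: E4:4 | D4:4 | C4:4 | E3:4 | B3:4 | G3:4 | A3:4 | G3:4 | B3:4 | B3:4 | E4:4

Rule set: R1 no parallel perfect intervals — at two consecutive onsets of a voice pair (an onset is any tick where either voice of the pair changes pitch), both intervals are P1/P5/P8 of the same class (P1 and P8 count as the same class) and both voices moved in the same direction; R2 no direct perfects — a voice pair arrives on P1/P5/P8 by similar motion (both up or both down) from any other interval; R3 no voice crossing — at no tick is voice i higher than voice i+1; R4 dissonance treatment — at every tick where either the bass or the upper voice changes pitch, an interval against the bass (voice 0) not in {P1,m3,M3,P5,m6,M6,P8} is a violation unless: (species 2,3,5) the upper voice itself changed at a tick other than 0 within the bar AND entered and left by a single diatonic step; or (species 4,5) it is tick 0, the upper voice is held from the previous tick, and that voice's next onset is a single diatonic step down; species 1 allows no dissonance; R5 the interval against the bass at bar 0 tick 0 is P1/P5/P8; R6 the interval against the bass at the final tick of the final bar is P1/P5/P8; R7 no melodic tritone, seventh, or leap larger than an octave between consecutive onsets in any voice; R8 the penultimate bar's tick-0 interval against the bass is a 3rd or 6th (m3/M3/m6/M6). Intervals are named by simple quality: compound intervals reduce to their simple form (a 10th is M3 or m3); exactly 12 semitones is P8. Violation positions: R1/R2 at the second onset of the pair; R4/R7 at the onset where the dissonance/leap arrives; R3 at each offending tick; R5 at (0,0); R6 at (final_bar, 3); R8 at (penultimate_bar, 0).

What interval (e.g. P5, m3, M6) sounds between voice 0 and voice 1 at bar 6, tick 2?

M3

voice 0=F3 voice 1=A3 -> M3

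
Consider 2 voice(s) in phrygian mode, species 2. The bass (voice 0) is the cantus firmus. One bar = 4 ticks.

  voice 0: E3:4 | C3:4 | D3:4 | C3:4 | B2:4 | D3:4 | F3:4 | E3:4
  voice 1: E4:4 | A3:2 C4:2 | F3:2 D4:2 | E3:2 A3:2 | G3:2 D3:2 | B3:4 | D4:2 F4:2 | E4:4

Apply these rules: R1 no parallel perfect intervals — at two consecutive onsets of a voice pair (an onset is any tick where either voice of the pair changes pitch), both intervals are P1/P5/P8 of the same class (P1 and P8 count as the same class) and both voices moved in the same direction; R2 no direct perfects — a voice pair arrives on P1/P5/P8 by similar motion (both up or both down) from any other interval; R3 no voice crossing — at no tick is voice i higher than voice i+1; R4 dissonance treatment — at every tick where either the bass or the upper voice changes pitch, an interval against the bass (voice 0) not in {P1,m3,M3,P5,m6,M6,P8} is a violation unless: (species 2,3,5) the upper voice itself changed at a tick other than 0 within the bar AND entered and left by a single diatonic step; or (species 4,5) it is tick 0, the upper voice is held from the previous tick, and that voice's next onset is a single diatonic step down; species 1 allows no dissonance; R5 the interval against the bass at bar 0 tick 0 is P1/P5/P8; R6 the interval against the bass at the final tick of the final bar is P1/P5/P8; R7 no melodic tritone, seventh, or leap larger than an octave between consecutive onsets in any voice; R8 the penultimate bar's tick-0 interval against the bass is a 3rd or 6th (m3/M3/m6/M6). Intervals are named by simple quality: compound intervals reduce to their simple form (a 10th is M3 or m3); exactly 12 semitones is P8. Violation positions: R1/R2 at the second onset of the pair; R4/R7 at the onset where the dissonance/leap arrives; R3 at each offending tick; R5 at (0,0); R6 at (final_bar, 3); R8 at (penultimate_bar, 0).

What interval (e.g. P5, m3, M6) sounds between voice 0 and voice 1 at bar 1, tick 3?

voice 0=C3 voice 1=C4 -> P8

P8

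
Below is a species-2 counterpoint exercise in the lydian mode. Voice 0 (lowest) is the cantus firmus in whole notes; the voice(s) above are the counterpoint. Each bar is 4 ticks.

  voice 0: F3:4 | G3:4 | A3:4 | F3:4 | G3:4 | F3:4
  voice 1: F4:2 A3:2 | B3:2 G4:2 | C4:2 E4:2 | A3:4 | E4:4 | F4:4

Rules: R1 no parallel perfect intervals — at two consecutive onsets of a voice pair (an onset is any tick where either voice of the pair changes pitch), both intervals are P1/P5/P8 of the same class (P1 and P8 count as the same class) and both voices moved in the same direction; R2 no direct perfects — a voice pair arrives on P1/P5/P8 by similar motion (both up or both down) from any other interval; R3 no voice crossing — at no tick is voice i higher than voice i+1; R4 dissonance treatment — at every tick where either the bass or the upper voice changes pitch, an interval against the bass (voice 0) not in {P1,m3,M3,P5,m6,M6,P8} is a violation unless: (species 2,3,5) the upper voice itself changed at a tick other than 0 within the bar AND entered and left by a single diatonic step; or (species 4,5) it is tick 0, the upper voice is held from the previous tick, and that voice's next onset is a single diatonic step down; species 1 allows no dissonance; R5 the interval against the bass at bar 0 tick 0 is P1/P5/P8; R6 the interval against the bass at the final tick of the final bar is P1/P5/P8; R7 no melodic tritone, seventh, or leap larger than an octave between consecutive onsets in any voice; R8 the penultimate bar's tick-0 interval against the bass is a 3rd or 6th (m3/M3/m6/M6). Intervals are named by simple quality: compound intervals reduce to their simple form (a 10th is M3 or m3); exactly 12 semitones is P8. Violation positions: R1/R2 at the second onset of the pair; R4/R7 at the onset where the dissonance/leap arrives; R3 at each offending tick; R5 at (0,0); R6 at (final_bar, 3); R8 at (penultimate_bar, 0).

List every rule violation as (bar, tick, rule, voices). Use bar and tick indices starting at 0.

No violations across 6 bars (F3..F3 vs F4..F4).

bar 0: v0=F3 v1=F4 downbeat P8
bar 1: v0=G3 v1=B3 downbeat M3
bar 2: v0=A3 v1=C4 downbeat m3
bar 3: v0=F3 v1=A3 downbeat M3
bar 4: v0=G3 v1=E4 downbeat M6
bar 5: v0=F3 v1=F4 downbeat P8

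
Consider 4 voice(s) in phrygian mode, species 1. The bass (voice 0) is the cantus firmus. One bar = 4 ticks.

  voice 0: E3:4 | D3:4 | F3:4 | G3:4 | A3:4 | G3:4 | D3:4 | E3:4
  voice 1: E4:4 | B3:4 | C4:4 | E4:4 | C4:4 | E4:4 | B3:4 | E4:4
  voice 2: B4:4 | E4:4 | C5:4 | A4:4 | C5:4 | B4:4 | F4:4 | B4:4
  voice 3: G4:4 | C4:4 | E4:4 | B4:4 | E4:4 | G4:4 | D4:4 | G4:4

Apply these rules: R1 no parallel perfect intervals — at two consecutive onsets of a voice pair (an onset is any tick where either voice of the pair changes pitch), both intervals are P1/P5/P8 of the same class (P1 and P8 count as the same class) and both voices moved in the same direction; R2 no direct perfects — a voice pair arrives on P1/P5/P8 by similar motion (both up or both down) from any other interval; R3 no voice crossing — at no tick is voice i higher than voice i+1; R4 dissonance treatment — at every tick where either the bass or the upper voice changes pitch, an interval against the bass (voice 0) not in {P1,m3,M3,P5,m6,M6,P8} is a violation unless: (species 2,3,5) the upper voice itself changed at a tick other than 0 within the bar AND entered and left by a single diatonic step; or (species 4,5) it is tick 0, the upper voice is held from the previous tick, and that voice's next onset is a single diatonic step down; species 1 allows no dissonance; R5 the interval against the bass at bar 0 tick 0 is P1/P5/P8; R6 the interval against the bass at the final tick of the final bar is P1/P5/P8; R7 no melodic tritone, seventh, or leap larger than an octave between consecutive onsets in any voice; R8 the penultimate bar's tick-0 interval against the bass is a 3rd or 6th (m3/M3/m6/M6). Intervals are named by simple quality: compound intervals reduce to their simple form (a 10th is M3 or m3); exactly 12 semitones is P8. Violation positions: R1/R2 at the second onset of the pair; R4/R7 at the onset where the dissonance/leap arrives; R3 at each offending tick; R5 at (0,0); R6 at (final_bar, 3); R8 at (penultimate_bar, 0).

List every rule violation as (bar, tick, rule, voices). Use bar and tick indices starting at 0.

(0, 0, R3, (2, 3))
(0, 0, R5, (0, 3))
(0, 1, R3, (2, 3))
(0, 2, R3, (2, 3))
(0, 3, R3, (2, 3))
(1, 0, R3, (2, 3))
(1, 0, R4, (0, 2))
(1, 0, R4, (0, 3))
(1, 1, R3, (2, 3))
(1, 2, R3, (2, 3))
(1, 3, R3, (2, 3))
(2, 0, R2, (0, 1))
(2, 0, R2, (0, 2))
(2, 0, R2, (1, 2))
(2, 0, R3, (2, 3))
(2, 0, R4, (0, 3))
(2, 1, R3, (2, 3))
(2, 2, R3, (2, 3))
(2, 3, R3, (2, 3))
(3, 0, R2, (1, 3))
(3, 0, R4, (0, 2))
(4, 0, R3, (2, 3))
(4, 1, R3, (2, 3))
(4, 2, R3, (2, 3))
(4, 3, R3, (2, 3))
(5, 0, R3, (2, 3))
(5, 1, R3, (2, 3))
(5, 2, R3, (2, 3))
(5, 3, R3, (2, 3))
(6, 0, R1, (0, 3))
(6, 0, R3, (2, 3))
(6, 0, R7, (2,))
(6, 0, R8, (0, 3))
(6, 1, R3, (2, 3))
(6, 2, R3, (2, 3))
(6, 3, R3, (2, 3))
(7, 0, R2, (0, 1))
(7, 0, R2, (0, 2))
(7, 0, R2, (1, 2))
(7, 0, R3, (2, 3))
(7, 0, R7, (2,))
(7, 1, R3, (2, 3))
(7, 2, R3, (2, 3))
(7, 3, R3, (2, 3))
(7, 3, R6, (0, 3))

bar 0: v0=E3 v1=E4 v2=B4 v3=G4 downbeat m3
bar 1: v0=D3 v1=B3 v2=E4 v3=C4 downbeat m7
bar 2: v0=F3 v1=C4 v2=C5 v3=E4 downbeat M7
bar 3: v0=G3 v1=E4 v2=A4 v3=B4 downbeat M3
bar 4: v0=A3 v1=C4 v2=C5 v3=E4 downbeat P5
bar 5: v0=G3 v1=E4 v2=B4 v3=G4 downbeat P8
bar 6: v0=D3 v1=B3 v2=F4 v3=D4 downbeat P8
bar 7: v0=E3 v1=E4 v2=B4 v3=G4 downbeat m3
  -> R3 @ bar 0 tick 0 v(2, 3): B4 above G4
  -> R5 @ bar 0 tick 0 v(0, 3): opens on m3
  -> R3 @ bar 0 tick 1 v(2, 3): B4 above G4
  -> R3 @ bar 0 tick 2 v(2, 3): B4 above G4
  -> R3 @ bar 0 tick 3 v(2, 3): B4 above G4
  -> R3 @ bar 1 tick 0 v(2, 3): E4 above C4
  -> R4 @ bar 1 tick 0 v(0, 2): D3/E4 M2 untreated
  -> R4 @ bar 1 tick 0 v(0, 3): D3/C4 m7 untreated
  -> R3 @ bar 1 tick 1 v(2, 3): E4 above C4
  -> R3 @ bar 1 tick 2 v(2, 3): E4 above C4
  -> R3 @ bar 1 tick 3 v(2, 3): E4 above C4
  -> R2 @ bar 2 tick 0 v(0, 1): D3/B3 M6 -> F3/C4 P5 similar
  -> R2 @ bar 2 tick 0 v(0, 2): D3/E4 M2 -> F3/C5 P5 similar
  -> R2 @ bar 2 tick 0 v(1, 2): B3/E4 P4 -> C4/C5 P8 similar
  -> R3 @ bar 2 tick 0 v(2, 3): C5 above E4
  -> R4 @ bar 2 tick 0 v(0, 3): F3/E4 M7 untreated
  -> R3 @ bar 2 tick 1 v(2, 3): C5 above E4
  -> R3 @ bar 2 tick 2 v(2, 3): C5 above E4
  -> R3 @ bar 2 tick 3 v(2, 3): C5 above E4
  -> R2 @ bar 3 tick 0 v(1, 3): C4/E4 M3 -> E4/B4 P5 similar
  -> R4 @ bar 3 tick 0 v(0, 2): G3/A4 M2 untreated
  -> R3 @ bar 4 tick 0 v(2, 3): C5 above E4
  -> R3 @ bar 4 tick 1 v(2, 3): C5 above E4
  -> R3 @ bar 4 tick 2 v(2, 3): C5 above E4
  -> R3 @ bar 4 tick 3 v(2, 3): C5 above E4
  -> R3 @ bar 5 tick 0 v(2, 3): B4 above G4
  -> R3 @ bar 5 tick 1 v(2, 3): B4 above G4
  -> R3 @ bar 5 tick 2 v(2, 3): B4 above G4
  -> R3 @ bar 5 tick 3 v(2, 3): B4 above G4
  -> R1 @ bar 6 tick 0 v(0, 3): G3/G4 P8 -> D3/D4 P8 similar
  -> R3 @ bar 6 tick 0 v(2, 3): F4 above D4
  -> R7 @ bar 6 tick 0 v(2,): B4->F4 leap 6st
  -> R8 @ bar 6 tick 0 v(0, 3): penult P8 not 3rd/6th
  -> R3 @ bar 6 tick 1 v(2, 3): F4 above D4
  -> R3 @ bar 6 tick 2 v(2, 3): F4 above D4
  -> R3 @ bar 6 tick 3 v(2, 3): F4 above D4
  -> R2 @ bar 7 tick 0 v(0, 1): D3/B3 M6 -> E3/E4 P8 similar
  -> R2 @ bar 7 tick 0 v(0, 2): D3/F4 m3 -> E3/B4 P5 similar
  -> R2 @ bar 7 tick 0 v(1, 2): B3/F4 TT -> E4/B4 P5 similar
  -> R3 @ bar 7 tick 0 v(2, 3): B4 above G4
  -> R7 @ bar 7 tick 0 v(2,): F4->B4 leap 6st
  -> R3 @ bar 7 tick 1 v(2, 3): B4 above G4
  -> R3 @ bar 7 tick 2 v(2, 3): B4 above G4
  -> R3 @ bar 7 tick 3 v(2, 3): B4 above G4
  -> R6 @ bar 7 tick 3 v(0, 3): closes on m3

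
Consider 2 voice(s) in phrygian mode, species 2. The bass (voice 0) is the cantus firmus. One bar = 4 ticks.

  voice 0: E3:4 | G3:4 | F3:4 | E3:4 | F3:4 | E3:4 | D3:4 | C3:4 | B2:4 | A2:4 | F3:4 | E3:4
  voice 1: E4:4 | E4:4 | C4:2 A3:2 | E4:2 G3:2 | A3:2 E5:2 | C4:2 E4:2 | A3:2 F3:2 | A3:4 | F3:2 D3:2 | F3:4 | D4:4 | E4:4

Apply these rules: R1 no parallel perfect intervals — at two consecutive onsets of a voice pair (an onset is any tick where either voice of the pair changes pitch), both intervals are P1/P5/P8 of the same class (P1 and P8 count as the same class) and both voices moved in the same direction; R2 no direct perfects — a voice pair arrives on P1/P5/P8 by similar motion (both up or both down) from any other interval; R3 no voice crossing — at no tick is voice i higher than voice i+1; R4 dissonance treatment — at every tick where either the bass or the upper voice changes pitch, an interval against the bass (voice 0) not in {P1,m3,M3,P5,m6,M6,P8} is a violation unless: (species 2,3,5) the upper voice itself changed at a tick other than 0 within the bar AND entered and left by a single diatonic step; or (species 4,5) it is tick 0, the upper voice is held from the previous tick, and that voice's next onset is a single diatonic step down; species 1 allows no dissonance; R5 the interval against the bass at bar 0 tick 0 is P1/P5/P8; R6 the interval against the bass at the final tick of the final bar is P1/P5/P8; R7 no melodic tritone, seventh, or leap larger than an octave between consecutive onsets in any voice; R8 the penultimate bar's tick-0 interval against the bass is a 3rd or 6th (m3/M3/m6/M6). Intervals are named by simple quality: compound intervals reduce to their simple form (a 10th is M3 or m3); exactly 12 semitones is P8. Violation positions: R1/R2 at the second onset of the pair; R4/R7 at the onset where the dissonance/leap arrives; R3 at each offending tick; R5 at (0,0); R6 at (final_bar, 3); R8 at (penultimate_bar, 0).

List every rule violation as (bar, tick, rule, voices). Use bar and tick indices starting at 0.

bar 0: v0=E3 v1=E4 downbeat P8
bar 1: v0=G3 v1=E4 downbeat M6
bar 2: v0=F3 v1=C4 downbeat P5
bar 3: v0=E3 v1=E4 downbeat P8
bar 4: v0=F3 v1=A3 downbeat M3
bar 5: v0=E3 v1=C4 downbeat m6
bar 6: v0=D3 v1=A3 downbeat P5
bar 7: v0=C3 v1=A3 downbeat M6
bar 8: v0=B2 v1=F3 downbeat TT
bar 9: v0=A2 v1=F3 downbeat m6
bar 10: v0=F3 v1=D4 downbeat M6
bar 11: v0=E3 v1=E4 downbeat P8
  -> R2 @ bar 2 tick 0 v(0, 1): G3/E4 M6 -> F3/C4 P5 similar
  -> R4 @ bar 4 tick 2 v(0, 1): F3/E5 M7 untreated
  -> R7 @ bar 4 tick 2 v(1,): A3->E5 leap 19st
  -> R7 @ bar 5 tick 0 v(1,): E5->C4 leap 16st
  -> R2 @ bar 6 tick 0 v(0, 1): E3/E4 P8 -> D3/A3 P5 similar
  -> R4 @ bar 8 tick 0 v(0, 1): B2/F3 TT untreated

(2, 0, R2, (0, 1))
(4, 2, R4, (0, 1))
(4, 2, R7, (1,))
(5, 0, R7, (1,))
(6, 0, R2, (0, 1))
(8, 0, R4, (0, 1))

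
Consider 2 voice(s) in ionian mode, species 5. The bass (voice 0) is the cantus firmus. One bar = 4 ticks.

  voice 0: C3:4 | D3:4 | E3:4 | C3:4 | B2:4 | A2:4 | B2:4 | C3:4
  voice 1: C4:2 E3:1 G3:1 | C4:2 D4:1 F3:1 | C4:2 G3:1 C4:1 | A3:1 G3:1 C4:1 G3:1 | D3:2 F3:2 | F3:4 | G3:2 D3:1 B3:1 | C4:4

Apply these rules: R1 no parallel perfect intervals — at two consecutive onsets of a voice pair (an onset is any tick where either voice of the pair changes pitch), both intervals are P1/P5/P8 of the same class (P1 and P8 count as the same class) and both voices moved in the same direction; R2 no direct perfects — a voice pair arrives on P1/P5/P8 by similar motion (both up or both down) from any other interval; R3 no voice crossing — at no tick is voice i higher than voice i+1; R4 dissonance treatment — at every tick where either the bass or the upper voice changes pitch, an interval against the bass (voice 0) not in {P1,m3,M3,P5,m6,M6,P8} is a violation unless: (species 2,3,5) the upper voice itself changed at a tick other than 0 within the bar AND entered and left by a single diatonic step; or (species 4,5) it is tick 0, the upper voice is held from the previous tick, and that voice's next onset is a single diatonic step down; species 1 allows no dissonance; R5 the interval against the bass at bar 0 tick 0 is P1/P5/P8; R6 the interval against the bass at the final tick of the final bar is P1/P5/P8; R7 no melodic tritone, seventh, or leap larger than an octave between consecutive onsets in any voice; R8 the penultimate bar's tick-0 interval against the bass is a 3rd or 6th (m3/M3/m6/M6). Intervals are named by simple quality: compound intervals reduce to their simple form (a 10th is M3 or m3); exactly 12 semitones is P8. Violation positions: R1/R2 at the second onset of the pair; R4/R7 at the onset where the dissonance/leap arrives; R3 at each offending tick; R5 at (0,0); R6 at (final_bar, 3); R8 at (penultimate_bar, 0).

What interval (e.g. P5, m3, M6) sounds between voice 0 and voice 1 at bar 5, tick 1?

m6

voice 0=A2 voice 1=F3 -> m6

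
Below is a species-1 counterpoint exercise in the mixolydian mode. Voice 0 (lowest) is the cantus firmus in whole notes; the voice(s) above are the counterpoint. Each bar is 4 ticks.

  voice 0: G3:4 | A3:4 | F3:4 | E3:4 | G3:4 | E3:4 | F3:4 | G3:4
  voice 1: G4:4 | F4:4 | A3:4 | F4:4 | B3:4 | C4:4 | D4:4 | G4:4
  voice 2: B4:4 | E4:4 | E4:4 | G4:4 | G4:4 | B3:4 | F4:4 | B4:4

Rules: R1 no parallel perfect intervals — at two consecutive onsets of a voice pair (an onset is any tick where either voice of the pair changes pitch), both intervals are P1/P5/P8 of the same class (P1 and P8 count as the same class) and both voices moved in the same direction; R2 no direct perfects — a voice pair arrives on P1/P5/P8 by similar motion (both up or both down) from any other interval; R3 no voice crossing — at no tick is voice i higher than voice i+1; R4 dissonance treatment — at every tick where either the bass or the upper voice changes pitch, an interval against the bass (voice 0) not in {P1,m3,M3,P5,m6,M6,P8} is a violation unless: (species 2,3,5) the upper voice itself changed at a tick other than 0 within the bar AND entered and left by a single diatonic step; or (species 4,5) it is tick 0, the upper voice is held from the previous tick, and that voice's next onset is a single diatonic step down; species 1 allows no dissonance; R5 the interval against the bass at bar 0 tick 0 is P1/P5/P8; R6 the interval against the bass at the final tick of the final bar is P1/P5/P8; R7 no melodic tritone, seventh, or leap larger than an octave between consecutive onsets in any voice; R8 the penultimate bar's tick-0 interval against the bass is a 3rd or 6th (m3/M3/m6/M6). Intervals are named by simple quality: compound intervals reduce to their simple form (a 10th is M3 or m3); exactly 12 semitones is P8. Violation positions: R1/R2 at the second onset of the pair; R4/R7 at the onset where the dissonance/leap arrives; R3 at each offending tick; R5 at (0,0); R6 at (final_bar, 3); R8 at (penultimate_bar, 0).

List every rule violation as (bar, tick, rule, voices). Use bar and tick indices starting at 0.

(0, 0, R5, (0, 2))
(1, 0, R3, (1, 2))
(1, 1, R3, (1, 2))
(1, 2, R3, (1, 2))
(1, 3, R3, (1, 2))
(2, 0, R4, (0, 2))
(3, 0, R4, (0, 1))
(4, 0, R7, (1,))
(5, 0, R2, (0, 2))
(5, 0, R3, (1, 2))
(5, 1, R3, (1, 2))
(5, 2, R3, (1, 2))
(5, 3, R3, (1, 2))
(6, 0, R2, (0, 2))
(6, 0, R7, (2,))
(6, 0, R8, (0, 2))
(7, 0, R2, (0, 1))
(7, 0, R7, (2,))
(7, 3, R6, (0, 2))

bar 0: v0=G3 v1=G4 v2=B4 downbeat M3
bar 1: v0=A3 v1=F4 v2=E4 downbeat P5
bar 2: v0=F3 v1=A3 v2=E4 downbeat M7
bar 3: v0=E3 v1=F4 v2=G4 downbeat m3
bar 4: v0=G3 v1=B3 v2=G4 downbeat P8
bar 5: v0=E3 v1=C4 v2=B3 downbeat P5
bar 6: v0=F3 v1=D4 v2=F4 downbeat P8
bar 7: v0=G3 v1=G4 v2=B4 downbeat M3
  -> R5 @ bar 0 tick 0 v(0, 2): opens on M3
  -> R3 @ bar 1 tick 0 v(1, 2): F4 above E4
  -> R3 @ bar 1 tick 1 v(1, 2): F4 above E4
  -> R3 @ bar 1 tick 2 v(1, 2): F4 above E4
  -> R3 @ bar 1 tick 3 v(1, 2): F4 above E4
  -> R4 @ bar 2 tick 0 v(0, 2): F3/E4 M7 untreated
  -> R4 @ bar 3 tick 0 v(0, 1): E3/F4 m2 untreated
  -> R7 @ bar 4 tick 0 v(1,): F4->B3 leap 6st
  -> R2 @ bar 5 tick 0 v(0, 2): G3/G4 P8 -> E3/B3 P5 similar
  -> R3 @ bar 5 tick 0 v(1, 2): C4 above B3
  -> R3 @ bar 5 tick 1 v(1, 2): C4 above B3
  -> R3 @ bar 5 tick 2 v(1, 2): C4 above B3
  -> R3 @ bar 5 tick 3 v(1, 2): C4 above B3
  -> R2 @ bar 6 tick 0 v(0, 2): E3/B3 P5 -> F3/F4 P8 similar
  -> R7 @ bar 6 tick 0 v(2,): B3->F4 leap 6st
  -> R8 @ bar 6 tick 0 v(0, 2): penult P8 not 3rd/6th
  -> R2 @ bar 7 tick 0 v(0, 1): F3/D4 M6 -> G3/G4 P8 similar
  -> R7 @ bar 7 tick 0 v(2,): F4->B4 leap 6st
  -> R6 @ bar 7 tick 3 v(0, 2): closes on M3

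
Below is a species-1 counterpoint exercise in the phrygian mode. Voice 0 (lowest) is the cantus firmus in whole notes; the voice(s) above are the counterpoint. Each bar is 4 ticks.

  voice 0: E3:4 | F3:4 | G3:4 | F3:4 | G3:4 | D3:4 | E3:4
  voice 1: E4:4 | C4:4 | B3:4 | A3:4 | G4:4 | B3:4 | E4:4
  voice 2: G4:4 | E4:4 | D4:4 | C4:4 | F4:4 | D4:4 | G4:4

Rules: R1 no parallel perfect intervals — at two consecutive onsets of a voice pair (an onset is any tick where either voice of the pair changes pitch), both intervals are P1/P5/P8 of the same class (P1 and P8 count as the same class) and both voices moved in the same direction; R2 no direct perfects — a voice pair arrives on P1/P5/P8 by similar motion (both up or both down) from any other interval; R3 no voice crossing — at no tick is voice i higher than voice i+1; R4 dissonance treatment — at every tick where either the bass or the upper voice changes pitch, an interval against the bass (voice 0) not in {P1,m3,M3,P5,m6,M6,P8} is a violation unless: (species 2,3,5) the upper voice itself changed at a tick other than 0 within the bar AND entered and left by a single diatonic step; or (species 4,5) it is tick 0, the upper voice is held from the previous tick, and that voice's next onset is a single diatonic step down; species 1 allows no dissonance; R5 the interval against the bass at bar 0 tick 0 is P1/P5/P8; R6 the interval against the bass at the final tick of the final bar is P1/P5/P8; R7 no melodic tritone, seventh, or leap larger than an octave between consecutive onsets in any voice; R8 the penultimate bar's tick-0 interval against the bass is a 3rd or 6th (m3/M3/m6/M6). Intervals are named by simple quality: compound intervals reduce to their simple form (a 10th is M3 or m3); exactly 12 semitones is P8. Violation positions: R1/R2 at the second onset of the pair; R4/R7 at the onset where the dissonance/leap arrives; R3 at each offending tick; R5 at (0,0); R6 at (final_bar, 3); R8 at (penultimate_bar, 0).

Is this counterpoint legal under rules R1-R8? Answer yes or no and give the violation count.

No (14 violations)

bar 0: v0=E3 v1=E4 v2=G4 (m3)
bar 1: v0=F3 v1=C4 v2=E4 (M7)
bar 2: v0=G3 v1=B3 v2=D4 (P5)
bar 3: v0=F3 v1=A3 v2=C4 (P5)
bar 4: v0=G3 v1=G4 v2=F4 (m7)
bar 5: v0=D3 v1=B3 v2=D4 (P8)
bar 6: v0=E3 v1=E4 v2=G4 (m3)
  R5 @ bar0.0: opens on m3
  R4 @ bar1.0: F3/E4 M7 untreated
  R1 @ bar3.0: G3/D4 P5 -> F3/C4 P5 similar
  R2 @ bar4.0: F3/A3 M3 -> G3/G4 P8 similar
  R3 @ bar4.0: G4 above F4
  R4 @ bar4.0: G3/F4 m7 untreated
  R7 @ bar4.0: A3->G4 leap 10st
  R3 @ bar4.1: G4 above F4
  R3 @ bar4.2: G4 above F4
  R3 @ bar4.3: G4 above F4
  R2 @ bar5.0: G3/F4 m7 -> D3/D4 P8 similar
  R8 @ bar5.0: penult P8 not 3rd/6th
  R2 @ bar6.0: D3/B3 M6 -> E3/E4 P8 similar
  R6 @ bar6.3: closes on m3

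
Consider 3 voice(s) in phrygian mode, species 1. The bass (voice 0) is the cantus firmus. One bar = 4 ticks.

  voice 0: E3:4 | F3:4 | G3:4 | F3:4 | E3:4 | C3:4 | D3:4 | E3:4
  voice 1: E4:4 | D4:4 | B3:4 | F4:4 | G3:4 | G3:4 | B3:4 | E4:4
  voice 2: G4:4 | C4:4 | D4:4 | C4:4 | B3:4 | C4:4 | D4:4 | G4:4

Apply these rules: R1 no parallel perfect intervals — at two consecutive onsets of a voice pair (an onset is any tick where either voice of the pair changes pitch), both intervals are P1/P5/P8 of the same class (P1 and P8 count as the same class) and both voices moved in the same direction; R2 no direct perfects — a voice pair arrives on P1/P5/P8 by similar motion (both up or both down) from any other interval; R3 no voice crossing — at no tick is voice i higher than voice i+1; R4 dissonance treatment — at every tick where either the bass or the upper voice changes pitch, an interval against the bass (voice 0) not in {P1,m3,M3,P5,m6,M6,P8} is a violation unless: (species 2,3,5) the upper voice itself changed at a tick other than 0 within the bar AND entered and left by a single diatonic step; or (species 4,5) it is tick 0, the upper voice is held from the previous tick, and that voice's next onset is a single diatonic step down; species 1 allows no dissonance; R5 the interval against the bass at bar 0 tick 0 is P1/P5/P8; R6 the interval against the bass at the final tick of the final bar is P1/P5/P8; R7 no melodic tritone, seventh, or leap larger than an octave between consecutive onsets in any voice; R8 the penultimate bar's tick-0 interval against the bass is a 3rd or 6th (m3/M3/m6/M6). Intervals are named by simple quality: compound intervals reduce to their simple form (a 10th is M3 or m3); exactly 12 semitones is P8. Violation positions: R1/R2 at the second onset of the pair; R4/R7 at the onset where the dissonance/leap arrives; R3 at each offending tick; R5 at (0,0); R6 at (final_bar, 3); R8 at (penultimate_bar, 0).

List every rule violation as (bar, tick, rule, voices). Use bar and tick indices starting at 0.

(0, 0, R5, (0, 2))
(1, 0, R3, (1, 2))
(1, 1, R3, (1, 2))
(1, 2, R3, (1, 2))
(1, 3, R3, (1, 2))
(2, 0, R1, (0, 2))
(3, 0, R1, (0, 2))
(3, 0, R3, (1, 2))
(3, 0, R7, (1,))
(3, 1, R3, (1, 2))
(3, 2, R3, (1, 2))
(3, 3, R3, (1, 2))
(4, 0, R1, (0, 2))
(4, 0, R7, (1,))
(6, 0, R1, (0, 2))
(6, 0, R8, (0, 2))
(7, 0, R2, (0, 1))
(7, 3, R6, (0, 2))

bar 0: v0=E3 v1=E4 v2=G4 downbeat m3
bar 1: v0=F3 v1=D4 v2=C4 downbeat P5
bar 2: v0=G3 v1=B3 v2=D4 downbeat P5
bar 3: v0=F3 v1=F4 v2=C4 downbeat P5
bar 4: v0=E3 v1=G3 v2=B3 downbeat P5
bar 5: v0=C3 v1=G3 v2=C4 downbeat P8
bar 6: v0=D3 v1=B3 v2=D4 downbeat P8
bar 7: v0=E3 v1=E4 v2=G4 downbeat m3
  -> R5 @ bar 0 tick 0 v(0, 2): opens on m3
  -> R3 @ bar 1 tick 0 v(1, 2): D4 above C4
  -> R3 @ bar 1 tick 1 v(1, 2): D4 above C4
  -> R3 @ bar 1 tick 2 v(1, 2): D4 above C4
  -> R3 @ bar 1 tick 3 v(1, 2): D4 above C4
  -> R1 @ bar 2 tick 0 v(0, 2): F3/C4 P5 -> G3/D4 P5 similar
  -> R1 @ bar 3 tick 0 v(0, 2): G3/D4 P5 -> F3/C4 P5 similar
  -> R3 @ bar 3 tick 0 v(1, 2): F4 above C4
  -> R7 @ bar 3 tick 0 v(1,): B3->F4 leap 6st
  -> R3 @ bar 3 tick 1 v(1, 2): F4 above C4
  -> R3 @ bar 3 tick 2 v(1, 2): F4 above C4
  -> R3 @ bar 3 tick 3 v(1, 2): F4 above C4
  -> R1 @ bar 4 tick 0 v(0, 2): F3/C4 P5 -> E3/B3 P5 similar
  -> R7 @ bar 4 tick 0 v(1,): F4->G3 leap 10st
  -> R1 @ bar 6 tick 0 v(0, 2): C3/C4 P8 -> D3/D4 P8 similar
  -> R8 @ bar 6 tick 0 v(0, 2): penult P8 not 3rd/6th
  -> R2 @ bar 7 tick 0 v(0, 1): D3/B3 M6 -> E3/E4 P8 similar
  -> R6 @ bar 7 tick 3 v(0, 2): closes on m3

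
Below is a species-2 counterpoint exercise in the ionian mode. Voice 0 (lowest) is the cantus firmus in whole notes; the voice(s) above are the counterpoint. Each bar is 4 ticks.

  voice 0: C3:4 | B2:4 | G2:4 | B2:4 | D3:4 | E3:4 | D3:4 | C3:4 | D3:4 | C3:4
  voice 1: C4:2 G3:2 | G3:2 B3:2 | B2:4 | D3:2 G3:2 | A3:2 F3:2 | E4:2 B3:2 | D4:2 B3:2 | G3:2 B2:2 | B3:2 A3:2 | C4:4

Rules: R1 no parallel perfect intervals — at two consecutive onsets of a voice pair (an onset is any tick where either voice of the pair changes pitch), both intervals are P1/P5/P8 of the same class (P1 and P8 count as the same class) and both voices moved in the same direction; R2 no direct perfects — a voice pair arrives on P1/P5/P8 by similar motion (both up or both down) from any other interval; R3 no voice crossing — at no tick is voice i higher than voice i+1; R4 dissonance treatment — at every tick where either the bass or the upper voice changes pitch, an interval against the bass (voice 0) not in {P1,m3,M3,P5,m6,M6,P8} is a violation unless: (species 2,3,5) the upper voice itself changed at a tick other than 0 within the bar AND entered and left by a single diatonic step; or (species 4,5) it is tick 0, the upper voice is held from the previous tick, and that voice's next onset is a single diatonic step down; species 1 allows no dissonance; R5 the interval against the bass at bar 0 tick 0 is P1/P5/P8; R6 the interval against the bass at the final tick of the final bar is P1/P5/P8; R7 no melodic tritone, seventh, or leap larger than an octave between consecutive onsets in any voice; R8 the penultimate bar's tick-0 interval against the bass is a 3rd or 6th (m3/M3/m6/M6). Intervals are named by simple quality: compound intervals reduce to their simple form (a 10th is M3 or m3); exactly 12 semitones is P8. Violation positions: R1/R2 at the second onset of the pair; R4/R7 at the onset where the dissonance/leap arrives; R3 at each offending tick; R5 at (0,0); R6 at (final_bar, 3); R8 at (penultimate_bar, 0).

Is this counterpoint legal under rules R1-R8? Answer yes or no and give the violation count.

bar 0: v0=C3 v1=C4 (P8)
bar 1: v0=B2 v1=G3 (m6)
bar 2: v0=G2 v1=B2 (M3)
bar 3: v0=B2 v1=D3 (m3)
bar 4: v0=D3 v1=A3 (P5)
bar 5: v0=E3 v1=E4 (P8)
bar 6: v0=D3 v1=D4 (P8)
bar 7: v0=C3 v1=G3 (P5)
bar 8: v0=D3 v1=B3 (M6)
bar 9: v0=C3 v1=C4 (P8)
  R2 @ bar4.0: B2/G3 m6 -> D3/A3 P5 similar
  R2 @ bar5.0: D3/F3 m3 -> E3/E4 P8 similar
  R7 @ bar5.0: F3->E4 leap 11st
  R2 @ bar7.0: D3/B3 M6 -> C3/G3 P5 similar
  R3 @ bar7.2: C3 above B2
  R4 @ bar7.2: C3/B2 m2 untreated
  R3 @ bar7.3: C3 above B2

No (7 violations)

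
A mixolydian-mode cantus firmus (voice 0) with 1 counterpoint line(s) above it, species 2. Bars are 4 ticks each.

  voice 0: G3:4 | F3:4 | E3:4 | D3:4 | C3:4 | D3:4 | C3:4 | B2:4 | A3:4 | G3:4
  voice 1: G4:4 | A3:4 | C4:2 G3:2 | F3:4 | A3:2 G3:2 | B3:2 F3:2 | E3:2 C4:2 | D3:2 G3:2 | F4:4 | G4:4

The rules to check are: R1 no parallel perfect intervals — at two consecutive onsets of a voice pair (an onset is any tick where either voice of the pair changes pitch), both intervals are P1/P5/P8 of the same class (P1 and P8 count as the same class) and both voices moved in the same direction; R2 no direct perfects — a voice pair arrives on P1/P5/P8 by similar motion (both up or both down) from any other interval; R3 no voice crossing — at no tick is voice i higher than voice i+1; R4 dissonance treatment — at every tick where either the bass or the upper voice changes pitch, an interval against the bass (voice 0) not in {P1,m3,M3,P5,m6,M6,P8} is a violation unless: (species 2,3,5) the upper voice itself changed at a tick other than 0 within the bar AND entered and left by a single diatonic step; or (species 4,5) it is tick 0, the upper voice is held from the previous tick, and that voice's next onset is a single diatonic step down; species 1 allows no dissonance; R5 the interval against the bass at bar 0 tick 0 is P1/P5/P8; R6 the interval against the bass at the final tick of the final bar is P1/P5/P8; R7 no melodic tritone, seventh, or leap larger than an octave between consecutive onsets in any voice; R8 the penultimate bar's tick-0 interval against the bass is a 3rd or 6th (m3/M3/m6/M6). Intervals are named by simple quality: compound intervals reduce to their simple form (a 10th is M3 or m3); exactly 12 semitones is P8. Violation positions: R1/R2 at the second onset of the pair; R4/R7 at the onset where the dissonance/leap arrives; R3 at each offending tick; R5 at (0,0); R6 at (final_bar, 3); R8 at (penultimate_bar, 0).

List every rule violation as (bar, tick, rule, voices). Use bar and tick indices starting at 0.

bar 0: v0=G3 v1=G4 downbeat P8
bar 1: v0=F3 v1=A3 downbeat M3
bar 2: v0=E3 v1=C4 downbeat m6
bar 3: v0=D3 v1=F3 downbeat m3
bar 4: v0=C3 v1=A3 downbeat M6
bar 5: v0=D3 v1=B3 downbeat M6
bar 6: v0=C3 v1=E3 downbeat M3
bar 7: v0=B2 v1=D3 downbeat m3
bar 8: v0=A3 v1=F4 downbeat m6
bar 9: v0=G3 v1=G4 downbeat P8
  -> R7 @ bar 1 tick 0 v(1,): G4->A3 leap 10st
  -> R7 @ bar 5 tick 2 v(1,): B3->F3 leap 6st
  -> R7 @ bar 7 tick 0 v(1,): C4->D3 leap 10st
  -> R7 @ bar 8 tick 0 v(0,): B2->A3 leap 10st
  -> R7 @ bar 8 tick 0 v(1,): G3->F4 leap 10st

(1, 0, R7, (1,))
(5, 2, R7, (1,))
(7, 0, R7, (1,))
(8, 0, R7, (0,))
(8, 0, R7, (1,))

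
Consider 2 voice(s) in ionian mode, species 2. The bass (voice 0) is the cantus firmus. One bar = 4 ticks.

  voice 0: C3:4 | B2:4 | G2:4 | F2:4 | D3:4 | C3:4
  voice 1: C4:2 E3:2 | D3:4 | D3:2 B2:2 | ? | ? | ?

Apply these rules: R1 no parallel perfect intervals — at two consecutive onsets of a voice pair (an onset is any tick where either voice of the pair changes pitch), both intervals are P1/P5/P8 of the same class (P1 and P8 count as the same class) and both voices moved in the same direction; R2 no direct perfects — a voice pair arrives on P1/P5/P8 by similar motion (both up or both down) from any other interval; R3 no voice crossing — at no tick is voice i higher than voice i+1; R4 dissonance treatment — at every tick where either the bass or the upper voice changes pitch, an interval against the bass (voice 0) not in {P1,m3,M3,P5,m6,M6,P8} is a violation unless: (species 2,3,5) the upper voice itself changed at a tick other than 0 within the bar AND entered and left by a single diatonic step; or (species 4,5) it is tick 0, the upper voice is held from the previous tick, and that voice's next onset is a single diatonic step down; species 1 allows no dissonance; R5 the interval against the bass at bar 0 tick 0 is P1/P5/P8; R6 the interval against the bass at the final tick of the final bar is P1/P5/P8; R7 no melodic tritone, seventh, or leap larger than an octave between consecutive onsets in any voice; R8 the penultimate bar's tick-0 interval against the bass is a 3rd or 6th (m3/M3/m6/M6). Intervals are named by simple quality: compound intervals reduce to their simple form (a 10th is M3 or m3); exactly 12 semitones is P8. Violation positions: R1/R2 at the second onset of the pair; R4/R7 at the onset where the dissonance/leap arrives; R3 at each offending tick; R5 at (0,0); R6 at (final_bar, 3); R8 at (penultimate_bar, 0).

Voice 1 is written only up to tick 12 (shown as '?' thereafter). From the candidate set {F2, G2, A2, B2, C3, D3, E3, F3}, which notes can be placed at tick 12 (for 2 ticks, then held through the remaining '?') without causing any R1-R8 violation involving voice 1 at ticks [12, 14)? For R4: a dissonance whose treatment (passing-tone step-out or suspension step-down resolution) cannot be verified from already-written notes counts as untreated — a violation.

F2: violates R2,R7
G2: violates R4
A2: legal
B2: violates R4
C3: legal
D3: legal
E3: violates R4
F3: violates R7

{A2, C3, D3}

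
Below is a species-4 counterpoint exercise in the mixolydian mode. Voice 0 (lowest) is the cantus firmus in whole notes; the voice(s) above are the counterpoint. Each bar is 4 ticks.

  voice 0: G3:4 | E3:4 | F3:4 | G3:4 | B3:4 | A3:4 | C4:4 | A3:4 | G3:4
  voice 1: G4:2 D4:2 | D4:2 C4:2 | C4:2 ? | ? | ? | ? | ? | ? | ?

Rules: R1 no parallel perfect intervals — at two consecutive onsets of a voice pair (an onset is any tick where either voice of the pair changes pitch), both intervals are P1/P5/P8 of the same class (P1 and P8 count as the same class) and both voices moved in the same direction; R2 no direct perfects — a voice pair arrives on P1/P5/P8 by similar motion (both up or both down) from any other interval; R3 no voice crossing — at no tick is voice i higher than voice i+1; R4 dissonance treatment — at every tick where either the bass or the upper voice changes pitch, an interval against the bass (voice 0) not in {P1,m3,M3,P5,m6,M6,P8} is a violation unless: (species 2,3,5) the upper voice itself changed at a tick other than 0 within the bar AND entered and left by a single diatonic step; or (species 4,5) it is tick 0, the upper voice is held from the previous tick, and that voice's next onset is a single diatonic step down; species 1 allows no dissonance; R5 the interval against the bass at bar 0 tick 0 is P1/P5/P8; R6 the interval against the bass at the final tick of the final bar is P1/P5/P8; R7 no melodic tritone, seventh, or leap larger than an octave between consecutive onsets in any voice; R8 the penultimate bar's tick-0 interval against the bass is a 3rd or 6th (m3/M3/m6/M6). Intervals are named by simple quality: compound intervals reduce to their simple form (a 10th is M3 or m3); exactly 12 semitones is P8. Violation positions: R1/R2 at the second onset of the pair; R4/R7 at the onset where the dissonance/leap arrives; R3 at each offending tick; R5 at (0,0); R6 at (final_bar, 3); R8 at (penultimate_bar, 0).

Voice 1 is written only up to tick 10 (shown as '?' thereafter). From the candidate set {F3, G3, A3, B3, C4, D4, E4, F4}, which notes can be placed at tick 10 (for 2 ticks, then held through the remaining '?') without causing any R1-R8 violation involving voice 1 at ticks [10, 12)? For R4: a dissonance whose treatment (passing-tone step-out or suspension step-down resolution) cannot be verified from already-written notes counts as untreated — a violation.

F3: legal
G3: violates R4
A3: legal
B3: violates R4
C4: legal
D4: legal
E4: violates R4
F4: legal

{A3, C4, D4, F3, F4}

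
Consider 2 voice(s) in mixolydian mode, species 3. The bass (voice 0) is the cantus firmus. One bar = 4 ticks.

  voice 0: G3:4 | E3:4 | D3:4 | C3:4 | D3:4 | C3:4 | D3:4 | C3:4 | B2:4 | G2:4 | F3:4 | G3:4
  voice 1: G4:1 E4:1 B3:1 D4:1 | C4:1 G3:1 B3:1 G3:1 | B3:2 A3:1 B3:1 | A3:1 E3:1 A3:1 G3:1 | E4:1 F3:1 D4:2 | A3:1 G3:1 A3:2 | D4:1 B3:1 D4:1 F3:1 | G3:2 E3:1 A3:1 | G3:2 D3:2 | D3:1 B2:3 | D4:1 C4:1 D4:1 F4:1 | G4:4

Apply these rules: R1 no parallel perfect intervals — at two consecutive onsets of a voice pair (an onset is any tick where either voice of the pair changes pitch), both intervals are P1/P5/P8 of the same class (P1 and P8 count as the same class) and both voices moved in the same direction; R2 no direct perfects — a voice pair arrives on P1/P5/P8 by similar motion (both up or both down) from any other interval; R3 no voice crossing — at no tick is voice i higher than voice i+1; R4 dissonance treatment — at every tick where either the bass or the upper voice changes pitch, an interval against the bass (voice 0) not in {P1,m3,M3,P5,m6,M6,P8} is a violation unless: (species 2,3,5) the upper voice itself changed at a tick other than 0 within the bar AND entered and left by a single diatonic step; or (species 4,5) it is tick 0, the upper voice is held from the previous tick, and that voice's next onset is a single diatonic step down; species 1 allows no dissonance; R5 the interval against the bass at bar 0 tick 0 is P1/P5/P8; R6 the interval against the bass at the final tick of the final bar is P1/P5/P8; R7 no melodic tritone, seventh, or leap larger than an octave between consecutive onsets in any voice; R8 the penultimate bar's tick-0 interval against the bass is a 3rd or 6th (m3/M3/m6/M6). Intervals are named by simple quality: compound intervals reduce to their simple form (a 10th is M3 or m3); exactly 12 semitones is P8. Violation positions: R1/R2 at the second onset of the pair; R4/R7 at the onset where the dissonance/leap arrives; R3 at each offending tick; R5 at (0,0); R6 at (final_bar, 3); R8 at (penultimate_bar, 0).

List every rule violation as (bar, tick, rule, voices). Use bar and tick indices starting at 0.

bar 0: v0=G3 v1=G4 downbeat P8
bar 1: v0=E3 v1=C4 downbeat m6
bar 2: v0=D3 v1=B3 downbeat M6
bar 3: v0=C3 v1=A3 downbeat M6
bar 4: v0=D3 v1=E4 downbeat M2
bar 5: v0=C3 v1=A3 downbeat M6
bar 6: v0=D3 v1=D4 downbeat P8
bar 7: v0=C3 v1=G3 downbeat P5
bar 8: v0=B2 v1=G3 downbeat m6
bar 9: v0=G2 v1=D3 downbeat P5
bar 10: v0=F3 v1=D4 downbeat M6
bar 11: v0=G3 v1=G4 downbeat P8
  -> R4 @ bar 4 tick 0 v(0, 1): D3/E4 M2 untreated
  -> R7 @ bar 4 tick 1 v(1,): E4->F3 leap 11st
  -> R2 @ bar 6 tick 0 v(0, 1): C3/A3 M6 -> D3/D4 P8 similar
  -> R7 @ bar 10 tick 0 v(0,): G2->F3 leap 10st
  -> R7 @ bar 10 tick 0 v(1,): B2->D4 leap 15st
  -> R1 @ bar 11 tick 0 v(0, 1): F3/F4 P8 -> G3/G4 P8 similar

(4, 0, R4, (0, 1))
(4, 1, R7, (1,))
(6, 0, R2, (0, 1))
(10, 0, R7, (0,))
(10, 0, R7, (1,))
(11, 0, R1, (0, 1))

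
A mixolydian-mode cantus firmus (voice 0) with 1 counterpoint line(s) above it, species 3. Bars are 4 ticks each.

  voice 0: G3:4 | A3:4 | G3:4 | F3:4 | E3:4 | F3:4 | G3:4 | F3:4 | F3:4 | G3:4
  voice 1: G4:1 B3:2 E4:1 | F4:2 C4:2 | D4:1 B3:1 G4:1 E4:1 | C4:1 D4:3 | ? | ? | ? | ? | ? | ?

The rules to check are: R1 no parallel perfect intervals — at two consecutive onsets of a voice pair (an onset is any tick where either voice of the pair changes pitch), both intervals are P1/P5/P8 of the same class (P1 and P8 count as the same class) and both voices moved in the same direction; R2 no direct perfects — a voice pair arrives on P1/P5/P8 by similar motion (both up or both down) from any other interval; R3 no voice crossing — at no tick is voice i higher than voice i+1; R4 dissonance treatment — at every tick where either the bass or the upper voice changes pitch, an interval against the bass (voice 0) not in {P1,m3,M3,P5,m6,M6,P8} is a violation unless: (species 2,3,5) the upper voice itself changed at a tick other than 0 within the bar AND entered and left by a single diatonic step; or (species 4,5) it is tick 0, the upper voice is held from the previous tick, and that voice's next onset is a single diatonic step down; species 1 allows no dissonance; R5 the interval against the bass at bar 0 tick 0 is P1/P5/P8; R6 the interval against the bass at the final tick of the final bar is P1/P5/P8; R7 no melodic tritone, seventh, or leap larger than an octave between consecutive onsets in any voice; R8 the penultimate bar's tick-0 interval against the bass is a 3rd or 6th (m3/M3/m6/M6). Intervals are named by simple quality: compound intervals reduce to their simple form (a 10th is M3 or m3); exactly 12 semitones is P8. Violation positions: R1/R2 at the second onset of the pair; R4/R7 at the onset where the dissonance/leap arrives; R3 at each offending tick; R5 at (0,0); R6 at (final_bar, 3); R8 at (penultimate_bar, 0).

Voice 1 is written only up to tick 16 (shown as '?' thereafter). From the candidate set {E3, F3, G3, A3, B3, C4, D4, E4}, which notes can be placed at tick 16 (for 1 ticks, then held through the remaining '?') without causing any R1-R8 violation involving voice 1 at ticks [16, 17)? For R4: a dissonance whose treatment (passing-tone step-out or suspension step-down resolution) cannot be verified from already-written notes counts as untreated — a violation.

{C4, E4, G3}

E3: violates R2,R7
F3: violates R4
G3: legal
A3: violates R4
B3: violates R2
C4: legal
D4: violates R4
E4: legal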